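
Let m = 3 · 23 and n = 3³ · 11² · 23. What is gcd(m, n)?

min exponent per shared prime: 3 · 23 = 69

69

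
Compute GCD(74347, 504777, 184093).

74347 = 7 · 13 · 19 · 43; 504777 = 3 · 7 · 13 · 43²; 184093 = 7² · 13 · 17²
gcd takes min exponent of each prime: 7 · 13 = 91

91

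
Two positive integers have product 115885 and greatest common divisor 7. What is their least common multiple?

16555

Since gcd(a,b)·lcm(a,b) = ab, lcm = 115885/7 = 16555.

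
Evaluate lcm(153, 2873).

25857

gcd first: 2873 = 18·153 + 119; 153 = 1·119 + 34; 119 = 3·34 + 17; 34 = 2·17 + 0 → gcd = 17
lcm = 153·2873/gcd = 439569/17 = 25857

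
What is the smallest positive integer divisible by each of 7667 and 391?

176341

7667 = 11 · 17 · 41; 391 = 17 · 23
max exponents: 11 · 17 · 23 · 41 = 176341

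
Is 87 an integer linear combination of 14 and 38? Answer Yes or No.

gcd(14, 38): 38 = 2·14 + 10; 14 = 1·10 + 4; 10 = 2·4 + 2; 4 = 2·2 + 0 → 2
2 does not divide 87, so a solution does not exist.

No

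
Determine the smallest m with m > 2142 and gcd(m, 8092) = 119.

Multiples of 119 above 2142: 119·19, 119·20, … . Need the cofactor coprime to 8092/119 = 68.
Checking s = 19, 20, … the first with gcd(s, 68) = 1 is s = 19, giving 2261.

2261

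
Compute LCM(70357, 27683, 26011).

140336393981

70357 = 7 · 19 · 23²; 27683 = 19 · 31 · 47; 26011 = 19 · 37²
lcm takes max exponent of each prime: 7 · 19 · 23² · 31 · 37² · 47 = 140336393981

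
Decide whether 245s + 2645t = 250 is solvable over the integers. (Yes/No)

Yes

By Bézout, 245s + 2645t = 250 has integer solutions iff gcd(245, 2645) | 250.
Euclid: 2645 = 10·245 + 195; 245 = 1·195 + 50; 195 = 3·50 + 45; 50 = 1·45 + 5; 45 = 9·5 + 0. gcd = 5; 250 mod 5 = 0. Yes.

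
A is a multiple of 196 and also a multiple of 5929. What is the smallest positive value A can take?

gcd first: 5929 = 30·196 + 49; 196 = 4·49 + 0 → gcd = 49
lcm = 196·5929/gcd = 1162084/49 = 23716

23716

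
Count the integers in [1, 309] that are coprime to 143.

143 = 11·13. Inclusion–exclusion on these primes:
309 − ⌊309/11⌋ − ⌊309/13⌋ + ⌊309/143⌋ = 260

260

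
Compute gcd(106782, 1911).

39

106782 = 2 · 3 · 13 · 37²
1911 = 3 · 7² · 13
Common: 3 · 13 = 39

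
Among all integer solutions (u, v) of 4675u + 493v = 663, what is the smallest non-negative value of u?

9

Euclid: 4675 = 9·493 + 238; 493 = 2·238 + 17; 238 = 14·17 + 0 → gcd = 17; 663 = 17·39.
Back-substitution yields 4675·(-2) + 493·(19) = 17, so one solution is u = -2·39 = -78, v = 19·39 = 741.
Solutions in u differ by 493/17 = 29; the one in [0, 29) is -78 mod 29 = 9.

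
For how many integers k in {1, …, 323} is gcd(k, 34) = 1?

152

Prime factors of 34: 2, 17. Count integers ≤ 323 divisible by none of them.
By inclusion–exclusion: 323 − ⌊323/2⌋ − ⌊323/17⌋ + ⌊323/34⌋ = 152.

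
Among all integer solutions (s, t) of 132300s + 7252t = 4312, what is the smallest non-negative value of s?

23

Euclid: 132300 = 18·7252 + 1764; 7252 = 4·1764 + 196; 1764 = 9·196 + 0 → gcd = 196; 4312 = 196·22.
Back-substitution yields 132300·(-4) + 7252·(73) = 196, so one solution is s = -4·22 = -88, t = 73·22 = 1606.
Solutions in s differ by 7252/196 = 37; the one in [0, 37) is -88 mod 37 = 23.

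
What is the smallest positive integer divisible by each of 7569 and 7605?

7569 = 3² · 29²; 7605 = 3² · 5 · 13²
max exponents: 3² · 5 · 13² · 29² = 6395805

6395805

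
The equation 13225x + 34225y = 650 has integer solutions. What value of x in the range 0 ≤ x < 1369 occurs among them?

Euclid: 34225 = 2·13225 + 7775; 13225 = 1·7775 + 5450; 7775 = 1·5450 + 2325; 5450 = 2·2325 + 800; 2325 = 2·800 + 725; 800 = 1·725 + 75; 725 = 9·75 + 50; 75 = 1·50 + 25; 50 = 2·25 + 0 → gcd = 25; 650 = 25·26.
Back-substitution yields 13225·(471) + 34225·(-182) = 25, so one solution is x = 471·26 = 12246, y = -182·26 = -4732.
Solutions in x differ by 34225/25 = 1369; the one in [0, 1369) is 12246 mod 1369 = 1294.

1294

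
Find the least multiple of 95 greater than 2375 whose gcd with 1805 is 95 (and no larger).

2470

gcd(t, 1805) = 95 forces 95 | t; write t = 95s. Then gcd(95s, 95·19) = 95·gcd(s, 19), so need gcd(s, 19) = 1.
95s > 2375 gives s ≥ 26. The least s ≥ 26 coprime to 19 is 26, so t = 95·26 = 2470.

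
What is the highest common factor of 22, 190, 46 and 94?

gcd(22, 190): 190 = 8·22 + 14; 22 = 1·14 + 8; 14 = 1·8 + 6; 8 = 1·6 + 2; 6 = 3·2 + 0 → 2
gcd(2, 46): 46 = 23·2 + 0 → 2
gcd(2, 94): 94 = 47·2 + 0 → 2

2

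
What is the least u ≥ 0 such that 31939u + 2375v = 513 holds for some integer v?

Euclid: 31939 = 13·2375 + 1064; 2375 = 2·1064 + 247; 1064 = 4·247 + 76; 247 = 3·76 + 19; 76 = 4·19 + 0 → gcd = 19; 513 = 19·27.
Back-substitution yields 31939·(-29) + 2375·(390) = 19, so one solution is u = -29·27 = -783, v = 390·27 = 10530.
Solutions in u differ by 2375/19 = 125; the one in [0, 125) is -783 mod 125 = 92.

92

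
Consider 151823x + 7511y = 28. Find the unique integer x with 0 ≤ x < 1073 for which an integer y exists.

656

gcd(151823, 7511) = 7 (Euclid: 151823 = 20·7511 + 1603; 7511 = 4·1603 + 1099; 1603 = 1·1099 + 504; 1099 = 2·504 + 91; 504 = 5·91 + 49; 91 = 1·49 + 42; 49 = 1·42 + 7; 42 = 6·7 + 0), and 7 | 28.
Extended Euclid: 151823·(164) + 7511·(-3315) = 7. Scale by 4: x₀ = 656.
General solution x = x₀ + 1073t; reducing mod 1073 gives x = 656 (and y = -13260).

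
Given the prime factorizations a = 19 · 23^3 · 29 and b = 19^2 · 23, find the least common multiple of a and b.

max exponent per prime: 19^2 · 23^3 · 29 = 127376323

127376323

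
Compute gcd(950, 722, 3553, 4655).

19

950 = 2 · 5² · 19; 722 = 2 · 19²; 3553 = 11 · 17 · 19; 4655 = 5 · 7² · 19
gcd takes min exponent of each prime: 19 = 19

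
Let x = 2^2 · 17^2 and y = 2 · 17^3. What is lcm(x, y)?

max exponent per prime: 2^2 · 17^3 = 19652

19652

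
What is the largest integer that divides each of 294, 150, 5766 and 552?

6

294 = 2 · 3 · 7²; 150 = 2 · 3 · 5²; 5766 = 2 · 3 · 31²; 552 = 2³ · 3 · 23
gcd takes min exponent of each prime: 2 · 3 = 6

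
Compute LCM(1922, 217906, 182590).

19893728270

1922 = 2 · 31²; 217906 = 2 · 13 · 17² · 29; 182590 = 2 · 5 · 19 · 31²
lcm takes max exponent of each prime: 2 · 5 · 13 · 17² · 19 · 29 · 31² = 19893728270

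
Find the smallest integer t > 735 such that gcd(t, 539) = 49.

gcd(t, 539) = 49 forces 49 | t; write t = 49s. Then gcd(49s, 49·11) = 49·gcd(s, 11), so need gcd(s, 11) = 1.
49s > 735 gives s ≥ 16. The least s ≥ 16 coprime to 11 is 16, so t = 49·16 = 784.

784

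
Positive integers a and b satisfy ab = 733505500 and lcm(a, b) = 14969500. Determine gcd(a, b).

49

gcd·lcm = product, so gcd = 733505500/14969500 = 49.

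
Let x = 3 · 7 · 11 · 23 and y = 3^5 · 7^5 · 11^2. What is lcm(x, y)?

max exponent per prime: 3^5 · 7^5 · 11^2 · 23 = 11366053083

11366053083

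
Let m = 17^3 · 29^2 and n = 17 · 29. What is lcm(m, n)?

max exponent per prime: 17^3 · 29^2 = 4131833

4131833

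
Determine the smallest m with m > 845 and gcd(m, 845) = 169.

1014

gcd(m, 845) = 169 forces 169 | m; write m = 169s. Then gcd(169s, 169·5) = 169·gcd(s, 5), so need gcd(s, 5) = 1.
169s > 845 gives s ≥ 6. The least s ≥ 6 coprime to 5 is 6, so m = 169·6 = 1014.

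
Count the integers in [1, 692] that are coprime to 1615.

495

Prime factors of 1615: 5, 17, 19. Count integers ≤ 692 divisible by none of them.
By inclusion–exclusion: 692 − ⌊692/5⌋ − ⌊692/17⌋ − ⌊692/19⌋ + ⌊692/85⌋ + ⌊692/95⌋ + ⌊692/323⌋ − ⌊692/1615⌋ = 495.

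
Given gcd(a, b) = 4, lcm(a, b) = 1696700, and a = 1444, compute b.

4700

Using ab = gcd(a,b)·lcm(a,b) = 4·1696700 = 6786800, we get b = 6786800/1444 = 4700.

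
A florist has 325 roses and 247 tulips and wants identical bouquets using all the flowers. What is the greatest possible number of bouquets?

Euclid: 325 = 1·247 + 78; 247 = 3·78 + 13; 78 = 6·13 + 0. Last nonzero remainder: 13.

13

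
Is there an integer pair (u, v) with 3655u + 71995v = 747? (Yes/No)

gcd(3655, 71995): 71995 = 19·3655 + 2550; 3655 = 1·2550 + 1105; 2550 = 2·1105 + 340; 1105 = 3·340 + 85; 340 = 4·85 + 0 → 85
85 does not divide 747, so a solution does not exist.

No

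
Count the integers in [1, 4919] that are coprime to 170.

1852

Prime factors of 170: 2, 5, 17. Count integers ≤ 4919 divisible by none of them.
By inclusion–exclusion: 4919 − ⌊4919/2⌋ − ⌊4919/5⌋ − ⌊4919/17⌋ + ⌊4919/10⌋ + ⌊4919/34⌋ + ⌊4919/85⌋ − ⌊4919/170⌋ = 1852.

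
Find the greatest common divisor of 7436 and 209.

11

7436 = 2² · 11 · 13²
209 = 11 · 19
Common: 11 = 11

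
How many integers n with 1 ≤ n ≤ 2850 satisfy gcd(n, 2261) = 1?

2177

2261 = 7·17·19. Inclusion–exclusion on these primes:
2850 − ⌊2850/7⌋ − ⌊2850/17⌋ − ⌊2850/19⌋ + ⌊2850/119⌋ + ⌊2850/133⌋ + ⌊2850/323⌋ − ⌊2850/2261⌋ = 2177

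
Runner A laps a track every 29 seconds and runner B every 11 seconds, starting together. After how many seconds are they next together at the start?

319

gcd first: 29 = 2·11 + 7; 11 = 1·7 + 4; 7 = 1·4 + 3; 4 = 1·3 + 1; 3 = 3·1 + 0 → gcd = 1
lcm = 29·11/gcd = 319/1 = 319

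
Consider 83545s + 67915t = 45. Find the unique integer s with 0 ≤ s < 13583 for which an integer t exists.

Reduce mod 67915: 83545s ≡ 45 (mod 67915). With g = gcd(83545, 67915) = 5 dividing 45, divide through: 16709s ≡ 9 (mod 13583).
Since gcd(16709, 13583) = 1, s ≡ 9·(16709)⁻¹ ≡ 6974 (mod 13583). Smallest non-negative: 6974.

6974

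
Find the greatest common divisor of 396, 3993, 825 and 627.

gcd(396, 3993): 3993 = 10·396 + 33; 396 = 12·33 + 0 → 33
gcd(33, 825): 825 = 25·33 + 0 → 33
gcd(33, 627): 627 = 19·33 + 0 → 33

33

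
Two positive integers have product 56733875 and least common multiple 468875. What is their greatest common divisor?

From gcd × lcm = mn: gcd = 56733875 / 468875 = 121.

121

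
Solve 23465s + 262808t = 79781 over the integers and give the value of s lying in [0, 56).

Euclid: 262808 = 11·23465 + 4693; 23465 = 5·4693 + 0 → gcd = 4693; 79781 = 4693·17.
Back-substitution yields 23465·(-11) + 262808·(1) = 4693, so one solution is s = -11·17 = -187, t = 1·17 = 17.
Solutions in s differ by 262808/4693 = 56; the one in [0, 56) is -187 mod 56 = 37.

37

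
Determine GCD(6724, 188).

6724 = 2² · 41²
188 = 2² · 47
Common: 2² = 4

4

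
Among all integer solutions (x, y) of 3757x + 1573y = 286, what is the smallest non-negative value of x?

Reduce mod 1573: 3757x ≡ 286 (mod 1573). With g = gcd(3757, 1573) = 13 dividing 286, divide through: 289x ≡ 22 (mod 121).
Since gcd(289, 121) = 1, x ≡ 22·(289)⁻¹ ≡ 88 (mod 121). Smallest non-negative: 88.

88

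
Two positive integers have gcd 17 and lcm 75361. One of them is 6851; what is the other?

p·q = gcd·lcm = 17·75361 = 1281137, so q = 1281137/6851 = 187.

187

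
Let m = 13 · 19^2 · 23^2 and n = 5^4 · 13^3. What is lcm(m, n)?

max exponent per prime: 5^4 · 13^3 · 19^2 · 23^2 = 262224308125

262224308125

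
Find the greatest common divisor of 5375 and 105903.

1

5375 = 5³ · 43
105903 = 3² · 7 · 41²
Common: 1 = 1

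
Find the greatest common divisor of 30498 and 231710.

34

Euclid: 231710 = 7·30498 + 18224; 30498 = 1·18224 + 12274; 18224 = 1·12274 + 5950; 12274 = 2·5950 + 374; 5950 = 15·374 + 340; 374 = 1·340 + 34; 340 = 10·34 + 0. Last nonzero remainder: 34.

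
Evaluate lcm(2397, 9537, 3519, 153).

30928491

2397 = 3 · 17 · 47; 9537 = 3 · 11 · 17²; 3519 = 3² · 17 · 23; 153 = 3² · 17
lcm takes max exponent of each prime: 3² · 11 · 17² · 23 · 47 = 30928491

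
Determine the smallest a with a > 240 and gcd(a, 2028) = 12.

252

2028 = 12·169. Any a with gcd(a, 2028) = 12 is a multiple of 12, say 12s, with s coprime to 169.
Need s > 240/12, so s ≥ 21. First s ≥ 21 with gcd(s, 169) = 1 is s = 21. Thus a = 12·21 = 252.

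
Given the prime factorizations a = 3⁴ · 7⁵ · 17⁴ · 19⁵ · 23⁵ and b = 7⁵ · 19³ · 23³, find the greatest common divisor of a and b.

1402602184571

min exponent per shared prime: 7⁵ · 19³ · 23³ = 1402602184571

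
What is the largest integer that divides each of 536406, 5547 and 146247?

3

gcd(536406, 5547): 536406 = 96·5547 + 3894; 5547 = 1·3894 + 1653; 3894 = 2·1653 + 588; 1653 = 2·588 + 477; 588 = 1·477 + 111; 477 = 4·111 + 33; 111 = 3·33 + 12; 33 = 2·12 + 9; 12 = 1·9 + 3; 9 = 3·3 + 0 → 3
gcd(3, 146247): 146247 = 48749·3 + 0 → 3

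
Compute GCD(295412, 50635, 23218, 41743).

295412 = 2² · 13² · 19 · 23; 50635 = 5 · 13 · 19 · 41; 23218 = 2 · 13 · 19 · 47; 41743 = 13³ · 19
gcd takes min exponent of each prime: 13 · 19 = 247

247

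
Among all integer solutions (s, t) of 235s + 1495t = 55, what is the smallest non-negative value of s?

Euclid: 1495 = 6·235 + 85; 235 = 2·85 + 65; 85 = 1·65 + 20; 65 = 3·20 + 5; 20 = 4·5 + 0 → gcd = 5; 55 = 5·11.
Back-substitution yields 235·(70) + 1495·(-11) = 5, so one solution is s = 70·11 = 770, t = -11·11 = -121.
Solutions in s differ by 1495/5 = 299; the one in [0, 299) is 770 mod 299 = 172.

172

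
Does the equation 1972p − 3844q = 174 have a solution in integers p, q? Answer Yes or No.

No

gcd(1972, 3844): 3844 = 1·1972 + 1872; 1972 = 1·1872 + 100; 1872 = 18·100 + 72; 100 = 1·72 + 28; 72 = 2·28 + 16; 28 = 1·16 + 12; 16 = 1·12 + 4; 12 = 3·4 + 0 → 4
4 does not divide 174, so a solution does not exist.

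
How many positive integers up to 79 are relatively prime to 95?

60

Prime factors of 95: 5, 19. Count integers ≤ 79 divisible by none of them.
By inclusion–exclusion: 79 − ⌊79/5⌋ − ⌊79/19⌋ + ⌊79/95⌋ = 60.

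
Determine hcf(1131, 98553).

39

1131 = 3 · 13 · 29
98553 = 3 · 7 · 13 · 19²
Common: 3 · 13 = 39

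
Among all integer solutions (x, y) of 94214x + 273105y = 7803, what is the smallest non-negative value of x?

gcd(94214, 273105) = 289 (Euclid: 273105 = 2·94214 + 84677; 94214 = 1·84677 + 9537; 84677 = 8·9537 + 8381; 9537 = 1·8381 + 1156; 8381 = 7·1156 + 289; 1156 = 4·289 + 0), and 289 | 7803.
Extended Euclid: 94214·(-229) + 273105·(79) = 289. Scale by 27: x₀ = -6183.
General solution x = x₀ + 945t; reducing mod 945 gives x = 432 (and y = -149).

432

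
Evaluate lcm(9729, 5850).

9729 = 3² · 23 · 47; 5850 = 2 · 3² · 5² · 13
max exponents: 2 · 3² · 5² · 13 · 23 · 47 = 6323850

6323850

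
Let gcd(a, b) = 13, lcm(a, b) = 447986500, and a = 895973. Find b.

Using ab = gcd(a,b)·lcm(a,b) = 13·447986500 = 5823824500, we get b = 5823824500/895973 = 6500.

6500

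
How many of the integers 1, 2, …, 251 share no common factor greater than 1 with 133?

Prime factors of 133: 7, 19. Count integers ≤ 251 divisible by none of them.
By inclusion–exclusion: 251 − ⌊251/7⌋ − ⌊251/19⌋ + ⌊251/133⌋ = 204.

204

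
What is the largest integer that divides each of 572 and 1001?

Euclid: 1001 = 1·572 + 429; 572 = 1·429 + 143; 429 = 3·143 + 0. Last nonzero remainder: 143.

143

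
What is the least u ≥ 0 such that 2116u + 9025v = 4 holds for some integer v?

4794

Euclid: 9025 = 4·2116 + 561; 2116 = 3·561 + 433; 561 = 1·433 + 128; 433 = 3·128 + 49; 128 = 2·49 + 30; 49 = 1·30 + 19; 30 = 1·19 + 11; 19 = 1·11 + 8; 11 = 1·8 + 3; 8 = 2·3 + 2; 3 = 1·2 + 1; 2 = 2·1 + 0 → gcd = 1; 4 = 1·4.
Back-substitution yields 2116·(-3314) + 9025·(777) = 1, so one solution is u = -3314·4 = -13256, v = 777·4 = 3108.
Solutions in u differ by 9025/1 = 9025; the one in [0, 9025) is -13256 mod 9025 = 4794.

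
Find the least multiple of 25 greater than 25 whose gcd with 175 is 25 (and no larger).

gcd(x, 175) = 25 forces 25 | x; write x = 25s. Then gcd(25s, 25·7) = 25·gcd(s, 7), so need gcd(s, 7) = 1.
25s > 25 gives s ≥ 2. The least s ≥ 2 coprime to 7 is 2, so x = 25·2 = 50.

50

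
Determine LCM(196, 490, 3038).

30380

196 = 2² · 7²; 490 = 2 · 5 · 7²; 3038 = 2 · 7² · 31
lcm takes max exponent of each prime: 2² · 5 · 7² · 31 = 30380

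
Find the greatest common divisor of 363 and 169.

363 = 3 · 11²
169 = 13²
Common: 1 = 1

1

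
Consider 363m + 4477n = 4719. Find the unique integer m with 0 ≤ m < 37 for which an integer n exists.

13

Euclid: 4477 = 12·363 + 121; 363 = 3·121 + 0 → gcd = 121; 4719 = 121·39.
Back-substitution yields 363·(-12) + 4477·(1) = 121, so one solution is m = -12·39 = -468, n = 1·39 = 39.
Solutions in m differ by 4477/121 = 37; the one in [0, 37) is -468 mod 37 = 13.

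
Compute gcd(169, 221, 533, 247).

13

gcd(169, 221): 221 = 1·169 + 52; 169 = 3·52 + 13; 52 = 4·13 + 0 → 13
gcd(13, 533): 533 = 41·13 + 0 → 13
gcd(13, 247): 247 = 19·13 + 0 → 13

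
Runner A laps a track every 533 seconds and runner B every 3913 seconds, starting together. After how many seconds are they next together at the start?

gcd first: 3913 = 7·533 + 182; 533 = 2·182 + 169; 182 = 1·169 + 13; 169 = 13·13 + 0 → gcd = 13
lcm = 533·3913/gcd = 2085629/13 = 160433

160433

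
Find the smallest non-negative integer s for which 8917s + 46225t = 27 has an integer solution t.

4256

gcd(8917, 46225) = 1 (Euclid: 46225 = 5·8917 + 1640; 8917 = 5·1640 + 717; 1640 = 2·717 + 206; 717 = 3·206 + 99; 206 = 2·99 + 8; 99 = 12·8 + 3; 8 = 2·3 + 2; 3 = 1·2 + 1; 2 = 2·1 + 0), and 1 | 27.
Extended Euclid: 8917·(17278) + 46225·(-3333) = 1. Scale by 27: s₀ = 466506.
General solution s = s₀ + 46225k; reducing mod 46225 gives s = 4256 (and t = -821).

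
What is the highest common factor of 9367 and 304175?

1

9367 = 17 · 19 · 29
304175 = 5² · 23³
Common: 1 = 1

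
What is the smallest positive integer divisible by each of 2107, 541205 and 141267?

67092642645

2107 = 7² · 43; 541205 = 5 · 7² · 47²; 141267 = 3 · 7² · 31²
lcm takes max exponent of each prime: 3 · 5 · 7² · 31² · 43 · 47² = 67092642645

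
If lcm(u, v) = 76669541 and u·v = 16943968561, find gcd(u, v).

gcd·lcm = product, so gcd = 16943968561/76669541 = 221.

221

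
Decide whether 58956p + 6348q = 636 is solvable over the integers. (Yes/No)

gcd(58956, 6348): 58956 = 9·6348 + 1824; 6348 = 3·1824 + 876; 1824 = 2·876 + 72; 876 = 12·72 + 12; 72 = 6·12 + 0 → 12
12 divides 636, so a solution exists.

Yes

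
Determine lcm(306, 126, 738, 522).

306 = 2 · 3² · 17; 126 = 2 · 3² · 7; 738 = 2 · 3² · 41; 522 = 2 · 3² · 29
lcm takes max exponent of each prime: 2 · 3² · 7 · 17 · 29 · 41 = 2546838

2546838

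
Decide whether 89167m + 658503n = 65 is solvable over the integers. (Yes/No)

Yes

By Bézout, 89167m + 658503n = 65 has integer solutions iff gcd(89167, 658503) | 65.
Euclid: 658503 = 7·89167 + 34334; 89167 = 2·34334 + 20499; 34334 = 1·20499 + 13835; 20499 = 1·13835 + 6664; 13835 = 2·6664 + 507; 6664 = 13·507 + 73; 507 = 6·73 + 69; 73 = 1·69 + 4; 69 = 17·4 + 1; 4 = 4·1 + 0. gcd = 1; 65 mod 1 = 0. Yes.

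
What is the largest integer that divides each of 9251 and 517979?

9251 = 11 · 29²
517979 = 7² · 11 · 31²
Common: 11 = 11

11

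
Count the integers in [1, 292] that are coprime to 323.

Prime factors of 323: 17, 19. Count integers ≤ 292 divisible by none of them.
By inclusion–exclusion: 292 − ⌊292/17⌋ − ⌊292/19⌋ + ⌊292/323⌋ = 260.

260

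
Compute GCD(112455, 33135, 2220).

gcd(112455, 33135): 112455 = 3·33135 + 13050; 33135 = 2·13050 + 7035; 13050 = 1·7035 + 6015; 7035 = 1·6015 + 1020; 6015 = 5·1020 + 915; 1020 = 1·915 + 105; 915 = 8·105 + 75; 105 = 1·75 + 30; 75 = 2·30 + 15; 30 = 2·15 + 0 → 15
gcd(15, 2220): 2220 = 148·15 + 0 → 15

15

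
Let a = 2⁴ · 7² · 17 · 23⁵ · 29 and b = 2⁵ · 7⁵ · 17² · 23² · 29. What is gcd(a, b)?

min exponent per shared prime: 2⁴ · 7² · 17 · 23² · 29 = 204464848

204464848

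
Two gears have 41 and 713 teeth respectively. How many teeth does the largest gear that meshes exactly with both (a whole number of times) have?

41 = 41
713 = 23 · 31
Common: 1 = 1

1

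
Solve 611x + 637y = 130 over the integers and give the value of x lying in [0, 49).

44

gcd(611, 637) = 13 (Euclid: 637 = 1·611 + 26; 611 = 23·26 + 13; 26 = 2·13 + 0), and 13 | 130.
Extended Euclid: 611·(24) + 637·(-23) = 13. Scale by 10: x₀ = 240.
General solution x = x₀ + 49t; reducing mod 49 gives x = 44 (and y = -42).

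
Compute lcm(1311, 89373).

39056001

1311 = 3 · 19 · 23; 89373 = 3 · 31³
max exponents: 3 · 19 · 23 · 31³ = 39056001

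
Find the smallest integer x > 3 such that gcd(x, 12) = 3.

gcd(x, 12) = 3 forces 3 | x; write x = 3s. Then gcd(3s, 3·4) = 3·gcd(s, 4), so need gcd(s, 4) = 1.
3s > 3 gives s ≥ 2. The least s ≥ 2 coprime to 4 is 3, so x = 3·3 = 9.

9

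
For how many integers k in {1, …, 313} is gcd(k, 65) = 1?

231

65 = 5·13. Inclusion–exclusion on these primes:
313 − ⌊313/5⌋ − ⌊313/13⌋ + ⌊313/65⌋ = 231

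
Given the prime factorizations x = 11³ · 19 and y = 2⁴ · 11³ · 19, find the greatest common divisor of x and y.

25289

min exponent per shared prime: 11³ · 19 = 25289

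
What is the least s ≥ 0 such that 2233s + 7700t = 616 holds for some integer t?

Euclid: 7700 = 3·2233 + 1001; 2233 = 2·1001 + 231; 1001 = 4·231 + 77; 231 = 3·77 + 0 → gcd = 77; 616 = 77·8.
Back-substitution yields 2233·(-31) + 7700·(9) = 77, so one solution is s = -31·8 = -248, t = 9·8 = 72.
Solutions in s differ by 7700/77 = 100; the one in [0, 100) is -248 mod 100 = 52.

52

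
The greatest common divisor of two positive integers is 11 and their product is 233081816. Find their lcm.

21189256

Since gcd(m,n)·lcm(m,n) = mn, lcm = 233081816/11 = 21189256.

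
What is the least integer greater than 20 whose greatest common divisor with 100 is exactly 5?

35

Multiples of 5 above 20: 5·5, 5·6, … . Need the cofactor coprime to 100/5 = 20.
Checking s = 5, 6, … the first with gcd(s, 20) = 1 is s = 7, giving 35.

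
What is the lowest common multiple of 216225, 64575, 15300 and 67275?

1261734282900

216225 = 3² · 5² · 31²; 64575 = 3² · 5² · 7 · 41; 15300 = 2² · 3² · 5² · 17; 67275 = 3² · 5² · 13 · 23
lcm takes max exponent of each prime: 2² · 3² · 5² · 7 · 13 · 17 · 23 · 31² · 41 = 1261734282900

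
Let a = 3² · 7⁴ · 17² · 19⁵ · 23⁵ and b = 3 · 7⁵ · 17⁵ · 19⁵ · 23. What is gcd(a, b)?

118551512271759

min exponent per shared prime: 3 · 7⁴ · 17² · 19⁵ · 23 = 118551512271759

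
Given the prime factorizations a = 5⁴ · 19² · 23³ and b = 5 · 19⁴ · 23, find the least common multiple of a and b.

max exponent per prime: 5⁴ · 19⁴ · 23³ = 991009754375

991009754375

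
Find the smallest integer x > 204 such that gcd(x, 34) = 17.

221

Multiples of 17 above 204: 17·13, 17·14, … . Need the cofactor coprime to 34/17 = 2.
Checking s = 13, 14, … the first with gcd(s, 2) = 1 is s = 13, giving 221.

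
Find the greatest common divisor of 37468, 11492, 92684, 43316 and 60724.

gcd(37468, 11492): 37468 = 3·11492 + 2992; 11492 = 3·2992 + 2516; 2992 = 1·2516 + 476; 2516 = 5·476 + 136; 476 = 3·136 + 68; 136 = 2·68 + 0 → 68
gcd(68, 92684): 92684 = 1363·68 + 0 → 68
gcd(68, 43316): 43316 = 637·68 + 0 → 68
gcd(68, 60724): 60724 = 893·68 + 0 → 68

68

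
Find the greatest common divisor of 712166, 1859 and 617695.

712166 = 2 · 7² · 13² · 43; 1859 = 11 · 13²; 617695 = 5 · 13² · 17 · 43
gcd takes min exponent of each prime: 13² = 169

169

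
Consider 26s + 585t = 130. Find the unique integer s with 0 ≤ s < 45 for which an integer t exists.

5

gcd(26, 585) = 13 (Euclid: 585 = 22·26 + 13; 26 = 2·13 + 0), and 13 | 130.
Extended Euclid: 26·(-22) + 585·(1) = 13. Scale by 10: s₀ = -220.
General solution s = s₀ + 45k; reducing mod 45 gives s = 5 (and t = 0).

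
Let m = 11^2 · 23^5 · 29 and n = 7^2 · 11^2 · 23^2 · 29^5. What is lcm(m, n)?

max exponent per prime: 7^2 · 11^2 · 23^5 · 29^5 = 782727549618186403

782727549618186403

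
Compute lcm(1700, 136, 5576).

1700 = 2² · 5² · 17; 136 = 2³ · 17; 5576 = 2³ · 17 · 41
lcm takes max exponent of each prime: 2³ · 5² · 17 · 41 = 139400

139400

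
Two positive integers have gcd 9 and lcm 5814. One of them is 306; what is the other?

a·b = gcd·lcm = 9·5814 = 52326, so b = 52326/306 = 171.

171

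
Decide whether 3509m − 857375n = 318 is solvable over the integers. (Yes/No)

Yes

By Bézout, 3509m − 857375n = 318 has integer solutions iff gcd(3509, 857375) | 318.
Euclid: 857375 = 244·3509 + 1179; 3509 = 2·1179 + 1151; 1179 = 1·1151 + 28; 1151 = 41·28 + 3; 28 = 9·3 + 1; 3 = 3·1 + 0. gcd = 1; 318 mod 1 = 0. Yes.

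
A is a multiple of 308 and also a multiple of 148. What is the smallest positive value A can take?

11396

gcd first: 308 = 2·148 + 12; 148 = 12·12 + 4; 12 = 3·4 + 0 → gcd = 4
lcm = 308·148/gcd = 45584/4 = 11396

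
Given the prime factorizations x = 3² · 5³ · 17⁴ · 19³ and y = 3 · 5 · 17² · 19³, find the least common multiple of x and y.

max exponent per prime: 3² · 5³ · 17⁴ · 19³ = 644479356375

644479356375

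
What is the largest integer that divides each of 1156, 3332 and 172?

gcd(1156, 3332): 3332 = 2·1156 + 1020; 1156 = 1·1020 + 136; 1020 = 7·136 + 68; 136 = 2·68 + 0 → 68
gcd(68, 172): 172 = 2·68 + 36; 68 = 1·36 + 32; 36 = 1·32 + 4; 32 = 8·4 + 0 → 4

4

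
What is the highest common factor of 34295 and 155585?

Euclid: 155585 = 4·34295 + 18405; 34295 = 1·18405 + 15890; 18405 = 1·15890 + 2515; 15890 = 6·2515 + 800; 2515 = 3·800 + 115; 800 = 6·115 + 110; 115 = 1·110 + 5; 110 = 22·5 + 0. Last nonzero remainder: 5.

5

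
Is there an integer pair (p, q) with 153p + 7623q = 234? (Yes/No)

gcd(153, 7623): 7623 = 49·153 + 126; 153 = 1·126 + 27; 126 = 4·27 + 18; 27 = 1·18 + 9; 18 = 2·9 + 0 → 9
9 divides 234, so a solution exists.

Yes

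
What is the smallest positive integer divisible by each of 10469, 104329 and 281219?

10469 = 19² · 29; 104329 = 17² · 19²; 281219 = 19³ · 41
lcm takes max exponent of each prime: 17² · 19³ · 29 · 41 = 2356896439

2356896439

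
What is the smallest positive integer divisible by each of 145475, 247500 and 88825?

145475 = 5² · 11 · 23²; 247500 = 2² · 3² · 5⁴ · 11; 88825 = 5² · 11 · 17 · 19
lcm takes max exponent of each prime: 2² · 3² · 5⁴ · 11 · 17 · 19 · 23² = 42289582500

42289582500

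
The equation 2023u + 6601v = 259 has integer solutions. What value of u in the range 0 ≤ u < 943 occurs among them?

Reduce mod 6601: 2023u ≡ 259 (mod 6601). With g = gcd(2023, 6601) = 7 dividing 259, divide through: 289u ≡ 37 (mod 943).
Since gcd(289, 943) = 1, u ≡ 37·(289)⁻¹ ≡ 408 (mod 943). Smallest non-negative: 408.

408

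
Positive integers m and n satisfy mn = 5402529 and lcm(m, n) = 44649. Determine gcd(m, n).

121

From gcd × lcm = mn: gcd = 5402529 / 44649 = 121.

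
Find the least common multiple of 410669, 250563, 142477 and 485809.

410669 = 7² · 17² · 29; 250563 = 3 · 17⁴; 142477 = 17³ · 29; 485809 = 17² · 41²
lcm takes max exponent of each prime: 3 · 7² · 17⁴ · 29 · 41² = 598520088663

598520088663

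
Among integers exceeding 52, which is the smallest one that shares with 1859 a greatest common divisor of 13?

65

gcd(m, 1859) = 13 forces 13 | m; write m = 13s. Then gcd(13s, 13·143) = 13·gcd(s, 143), so need gcd(s, 143) = 1.
13s > 52 gives s ≥ 5. The least s ≥ 5 coprime to 143 is 5, so m = 13·5 = 65.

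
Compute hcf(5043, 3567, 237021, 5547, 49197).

5043 = 3 · 41²; 3567 = 3 · 29 · 41; 237021 = 3 · 41² · 47; 5547 = 3 · 43²; 49197 = 3 · 23² · 31
gcd takes min exponent of each prime: 3 = 3

3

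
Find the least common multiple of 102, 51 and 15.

510

102 = 2 · 3 · 17; 51 = 3 · 17; 15 = 3 · 5
lcm takes max exponent of each prime: 2 · 3 · 5 · 17 = 510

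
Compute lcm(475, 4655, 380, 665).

475 = 5² · 19; 4655 = 5 · 7² · 19; 380 = 2² · 5 · 19; 665 = 5 · 7 · 19
lcm takes max exponent of each prime: 2² · 5² · 7² · 19 = 93100

93100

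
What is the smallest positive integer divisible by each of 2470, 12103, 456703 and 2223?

2014060230

2470 = 2 · 5 · 13 · 19; 12103 = 7² · 13 · 19; 456703 = 13 · 19 · 43²; 2223 = 3² · 13 · 19
lcm takes max exponent of each prime: 2 · 3² · 5 · 7² · 13 · 19 · 43² = 2014060230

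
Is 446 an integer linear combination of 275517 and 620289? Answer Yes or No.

No

By Bézout, 275517m − 620289n = 446 has integer solutions iff gcd(275517, 620289) | 446.
Euclid: 620289 = 2·275517 + 69255; 275517 = 3·69255 + 67752; 69255 = 1·67752 + 1503; 67752 = 45·1503 + 117; 1503 = 12·117 + 99; 117 = 1·99 + 18; 99 = 5·18 + 9; 18 = 2·9 + 0. gcd = 9; 446 mod 9 = 5. No.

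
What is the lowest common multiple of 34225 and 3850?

5270650

gcd first: 34225 = 8·3850 + 3425; 3850 = 1·3425 + 425; 3425 = 8·425 + 25; 425 = 17·25 + 0 → gcd = 25
lcm = 34225·3850/gcd = 131766250/25 = 5270650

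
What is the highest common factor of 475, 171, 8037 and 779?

gcd(475, 171): 475 = 2·171 + 133; 171 = 1·133 + 38; 133 = 3·38 + 19; 38 = 2·19 + 0 → 19
gcd(19, 8037): 8037 = 423·19 + 0 → 19
gcd(19, 779): 779 = 41·19 + 0 → 19

19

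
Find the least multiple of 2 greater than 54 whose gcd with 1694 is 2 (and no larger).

58

gcd(x, 1694) = 2 forces 2 | x; write x = 2s. Then gcd(2s, 2·847) = 2·gcd(s, 847), so need gcd(s, 847) = 1.
2s > 54 gives s ≥ 28. The least s ≥ 28 coprime to 847 is 29, so x = 2·29 = 58.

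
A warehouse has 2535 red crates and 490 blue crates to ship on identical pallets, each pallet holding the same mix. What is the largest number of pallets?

5

2535 = 3 · 5 · 13²
490 = 2 · 5 · 7²
Common: 5 = 5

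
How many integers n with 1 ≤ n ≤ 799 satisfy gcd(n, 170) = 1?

301

170 = 2·5·17. Inclusion–exclusion on these primes:
799 − ⌊799/2⌋ − ⌊799/5⌋ − ⌊799/17⌋ + ⌊799/10⌋ + ⌊799/34⌋ + ⌊799/85⌋ − ⌊799/170⌋ = 301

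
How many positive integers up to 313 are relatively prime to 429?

176

429 = 3·11·13. Inclusion–exclusion on these primes:
313 − ⌊313/3⌋ − ⌊313/11⌋ − ⌊313/13⌋ + ⌊313/33⌋ + ⌊313/39⌋ + ⌊313/143⌋ − ⌊313/429⌋ = 176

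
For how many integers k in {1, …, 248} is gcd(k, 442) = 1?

442 = 2·13·17. Inclusion–exclusion on these primes:
248 − ⌊248/2⌋ − ⌊248/13⌋ − ⌊248/17⌋ + ⌊248/26⌋ + ⌊248/34⌋ + ⌊248/221⌋ − ⌊248/442⌋ = 108

108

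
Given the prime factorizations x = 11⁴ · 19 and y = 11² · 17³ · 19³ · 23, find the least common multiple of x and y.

11347655524381

max exponent per prime: 11⁴ · 17³ · 19³ · 23 = 11347655524381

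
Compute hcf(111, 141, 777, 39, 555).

111 = 3 · 37; 141 = 3 · 47; 777 = 3 · 7 · 37; 39 = 3 · 13; 555 = 3 · 5 · 37
gcd takes min exponent of each prime: 3 = 3

3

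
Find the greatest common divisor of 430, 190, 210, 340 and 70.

10

430 = 2 · 5 · 43; 190 = 2 · 5 · 19; 210 = 2 · 3 · 5 · 7; 340 = 2² · 5 · 17; 70 = 2 · 5 · 7
gcd takes min exponent of each prime: 2 · 5 = 10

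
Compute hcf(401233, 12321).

Euclid: 401233 = 32·12321 + 6961; 12321 = 1·6961 + 5360; 6961 = 1·5360 + 1601; 5360 = 3·1601 + 557; 1601 = 2·557 + 487; 557 = 1·487 + 70; 487 = 6·70 + 67; 70 = 1·67 + 3; 67 = 22·3 + 1; 3 = 3·1 + 0. Last nonzero remainder: 1.

1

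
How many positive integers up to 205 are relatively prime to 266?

266 = 2·7·19. Inclusion–exclusion on these primes:
205 − ⌊205/2⌋ − ⌊205/7⌋ − ⌊205/19⌋ + ⌊205/14⌋ + ⌊205/38⌋ + ⌊205/133⌋ − ⌊205/266⌋ = 84

84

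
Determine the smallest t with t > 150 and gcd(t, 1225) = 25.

1225 = 25·49. Any t with gcd(t, 1225) = 25 is a multiple of 25, say 25s, with s coprime to 49.
Need s > 150/25, so s ≥ 7. First s ≥ 7 with gcd(s, 49) = 1 is s = 8. Thus t = 25·8 = 200.

200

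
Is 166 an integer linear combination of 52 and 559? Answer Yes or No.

gcd(52, 559): 559 = 10·52 + 39; 52 = 1·39 + 13; 39 = 3·13 + 0 → 13
13 does not divide 166, so a solution does not exist.

No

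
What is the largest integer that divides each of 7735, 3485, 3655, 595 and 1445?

85

7735 = 5 · 7 · 13 · 17; 3485 = 5 · 17 · 41; 3655 = 5 · 17 · 43; 595 = 5 · 7 · 17; 1445 = 5 · 17²
gcd takes min exponent of each prime: 5 · 17 = 85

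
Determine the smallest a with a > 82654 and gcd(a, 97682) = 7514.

Multiples of 7514 above 82654: 7514·12, 7514·13, … . Need the cofactor coprime to 97682/7514 = 13.
Checking s = 12, 13, … the first with gcd(s, 13) = 1 is s = 12, giving 90168.

90168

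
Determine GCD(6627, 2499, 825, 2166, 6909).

3

gcd(6627, 2499): 6627 = 2·2499 + 1629; 2499 = 1·1629 + 870; 1629 = 1·870 + 759; 870 = 1·759 + 111; 759 = 6·111 + 93; 111 = 1·93 + 18; 93 = 5·18 + 3; 18 = 6·3 + 0 → 3
gcd(3, 825): 825 = 275·3 + 0 → 3
gcd(3, 2166): 2166 = 722·3 + 0 → 3
gcd(3, 6909): 6909 = 2303·3 + 0 → 3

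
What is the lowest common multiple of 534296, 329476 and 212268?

972698156808

534296 = 2³ · 7² · 29 · 47; 329476 = 2² · 7² · 41²; 212268 = 2² · 3 · 7² · 19²
lcm takes max exponent of each prime: 2³ · 3 · 7² · 19² · 29 · 41² · 47 = 972698156808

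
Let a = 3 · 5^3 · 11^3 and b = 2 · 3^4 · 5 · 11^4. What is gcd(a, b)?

min exponent per shared prime: 3 · 5 · 11^3 = 19965

19965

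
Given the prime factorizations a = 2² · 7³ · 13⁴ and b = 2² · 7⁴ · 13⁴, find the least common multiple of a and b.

max exponent per prime: 2² · 7⁴ · 13⁴ = 274299844

274299844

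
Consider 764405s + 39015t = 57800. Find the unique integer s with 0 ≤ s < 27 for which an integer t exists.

16

Euclid: 764405 = 19·39015 + 23120; 39015 = 1·23120 + 15895; 23120 = 1·15895 + 7225; 15895 = 2·7225 + 1445; 7225 = 5·1445 + 0 → gcd = 1445; 57800 = 1445·40.
Back-substitution yields 764405·(-5) + 39015·(98) = 1445, so one solution is s = -5·40 = -200, t = 98·40 = 3920.
Solutions in s differ by 39015/1445 = 27; the one in [0, 27) is -200 mod 27 = 16.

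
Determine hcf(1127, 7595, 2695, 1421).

1127 = 7² · 23; 7595 = 5 · 7² · 31; 2695 = 5 · 7² · 11; 1421 = 7² · 29
gcd takes min exponent of each prime: 7² = 49

49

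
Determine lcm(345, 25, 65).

22425

345 = 3 · 5 · 23; 25 = 5²; 65 = 5 · 13
lcm takes max exponent of each prime: 3 · 5² · 13 · 23 = 22425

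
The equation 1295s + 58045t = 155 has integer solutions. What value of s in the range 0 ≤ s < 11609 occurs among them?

gcd(1295, 58045) = 5 (Euclid: 58045 = 44·1295 + 1065; 1295 = 1·1065 + 230; 1065 = 4·230 + 145; 230 = 1·145 + 85; 145 = 1·85 + 60; 85 = 1·60 + 25; 60 = 2·25 + 10; 25 = 2·10 + 5; 10 = 2·5 + 0), and 5 | 155.
Extended Euclid: 1295·(4796) + 58045·(-107) = 5. Scale by 31: s₀ = 148676.
General solution s = s₀ + 11609k; reducing mod 11609 gives s = 9368 (and t = -209).

9368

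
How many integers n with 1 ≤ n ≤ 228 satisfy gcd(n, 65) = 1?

169

Prime factors of 65: 5, 13. Count integers ≤ 228 divisible by none of them.
By inclusion–exclusion: 228 − ⌊228/5⌋ − ⌊228/13⌋ + ⌊228/65⌋ = 169.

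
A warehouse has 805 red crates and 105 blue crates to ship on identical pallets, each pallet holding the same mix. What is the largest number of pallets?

805 = 5 · 7 · 23
105 = 3 · 5 · 7
Common: 5 · 7 = 35

35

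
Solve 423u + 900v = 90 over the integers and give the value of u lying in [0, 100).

30

gcd(423, 900) = 9 (Euclid: 900 = 2·423 + 54; 423 = 7·54 + 45; 54 = 1·45 + 9; 45 = 5·9 + 0), and 9 | 90.
Extended Euclid: 423·(-17) + 900·(8) = 9. Scale by 10: u₀ = -170.
General solution u = u₀ + 100t; reducing mod 100 gives u = 30 (and v = -14).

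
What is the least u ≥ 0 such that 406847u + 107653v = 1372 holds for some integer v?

gcd(406847, 107653) = 49 (Euclid: 406847 = 3·107653 + 83888; 107653 = 1·83888 + 23765; 83888 = 3·23765 + 12593; 23765 = 1·12593 + 11172; 12593 = 1·11172 + 1421; 11172 = 7·1421 + 1225; 1421 = 1·1225 + 196; 1225 = 6·196 + 49; 196 = 4·49 + 0), and 49 | 1372.
Extended Euclid: 406847·(-530) + 107653·(2003) = 49. Scale by 28: u₀ = -14840.
General solution u = u₀ + 2197t; reducing mod 2197 gives u = 539 (and v = -2037).

539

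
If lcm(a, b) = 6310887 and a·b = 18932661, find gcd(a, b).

From gcd × lcm = ab: gcd = 18932661 / 6310887 = 3.

3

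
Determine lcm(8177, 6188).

228956

8177 = 13 · 17 · 37; 6188 = 2² · 7 · 13 · 17
max exponents: 2² · 7 · 13 · 17 · 37 = 228956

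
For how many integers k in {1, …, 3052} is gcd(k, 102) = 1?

957

102 = 2·3·17. Inclusion–exclusion on these primes:
3052 − ⌊3052/2⌋ − ⌊3052/3⌋ − ⌊3052/17⌋ + ⌊3052/6⌋ + ⌊3052/34⌋ + ⌊3052/51⌋ − ⌊3052/102⌋ = 957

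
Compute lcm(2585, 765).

395505

2585 = 5 · 11 · 47; 765 = 3² · 5 · 17
max exponents: 3² · 5 · 11 · 17 · 47 = 395505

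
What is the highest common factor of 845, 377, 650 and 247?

gcd(845, 377): 845 = 2·377 + 91; 377 = 4·91 + 13; 91 = 7·13 + 0 → 13
gcd(13, 650): 650 = 50·13 + 0 → 13
gcd(13, 247): 247 = 19·13 + 0 → 13

13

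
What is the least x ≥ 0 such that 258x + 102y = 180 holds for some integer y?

9

Euclid: 258 = 2·102 + 54; 102 = 1·54 + 48; 54 = 1·48 + 6; 48 = 8·6 + 0 → gcd = 6; 180 = 6·30.
Back-substitution yields 258·(2) + 102·(-5) = 6, so one solution is x = 2·30 = 60, y = -5·30 = -150.
Solutions in x differ by 102/6 = 17; the one in [0, 17) is 60 mod 17 = 9.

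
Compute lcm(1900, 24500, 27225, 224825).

1900 = 2² · 5² · 19; 24500 = 2² · 5³ · 7²; 27225 = 3² · 5² · 11²; 224825 = 5² · 17 · 23²
lcm takes max exponent of each prime: 2² · 3² · 5³ · 7² · 11² · 17 · 19 · 23² = 4558816993500

4558816993500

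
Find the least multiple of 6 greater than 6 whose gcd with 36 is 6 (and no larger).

30

Multiples of 6 above 6: 6·2, 6·3, … . Need the cofactor coprime to 36/6 = 6.
Checking s = 2, 3, … the first with gcd(s, 6) = 1 is s = 5, giving 30.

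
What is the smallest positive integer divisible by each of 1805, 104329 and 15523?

1805 = 5 · 19²; 104329 = 17² · 19²; 15523 = 19² · 43
lcm takes max exponent of each prime: 5 · 17² · 19² · 43 = 22430735

22430735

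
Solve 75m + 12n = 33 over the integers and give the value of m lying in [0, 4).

3

gcd(75, 12) = 3 (Euclid: 75 = 6·12 + 3; 12 = 4·3 + 0), and 3 | 33.
Extended Euclid: 75·(1) + 12·(-6) = 3. Scale by 11: m₀ = 11.
General solution m = m₀ + 4t; reducing mod 4 gives m = 3 (and n = -16).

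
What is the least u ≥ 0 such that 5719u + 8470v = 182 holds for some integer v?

588

Euclid: 8470 = 1·5719 + 2751; 5719 = 2·2751 + 217; 2751 = 12·217 + 147; 217 = 1·147 + 70; 147 = 2·70 + 7; 70 = 10·7 + 0 → gcd = 7; 182 = 7·26.
Back-substitution yields 5719·(-117) + 8470·(79) = 7, so one solution is u = -117·26 = -3042, v = 79·26 = 2054.
Solutions in u differ by 8470/7 = 1210; the one in [0, 1210) is -3042 mod 1210 = 588.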